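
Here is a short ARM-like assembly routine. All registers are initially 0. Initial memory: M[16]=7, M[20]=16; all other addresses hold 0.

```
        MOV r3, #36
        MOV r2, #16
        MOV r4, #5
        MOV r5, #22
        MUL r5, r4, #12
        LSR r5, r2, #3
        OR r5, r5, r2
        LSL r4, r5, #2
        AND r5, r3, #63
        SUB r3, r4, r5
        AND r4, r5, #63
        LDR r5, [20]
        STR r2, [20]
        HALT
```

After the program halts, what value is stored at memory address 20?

MOV r3, #36 → r3=36
MOV r2, #16 → r2=16
MOV r4, #5 → r4=5
MOV r5, #22 → r5=22
MUL r5, r4, #12 → r5=5*12=60
LSR r5, r2, #3 → r5=16>>3=2
OR r5, r5, r2 → r5=2|16=18
LSL r4, r5, #2 → r4=18<<2=72
AND r5, r3, #63 → r5=36&63=36
SUB r3, r4, r5 → r3=72-36=36
AND r4, r5, #63 → r4=36&63=36
LDR r5, [20] → r5=M[20]=16
STR r2, [20] → M[20]=16
halt.

16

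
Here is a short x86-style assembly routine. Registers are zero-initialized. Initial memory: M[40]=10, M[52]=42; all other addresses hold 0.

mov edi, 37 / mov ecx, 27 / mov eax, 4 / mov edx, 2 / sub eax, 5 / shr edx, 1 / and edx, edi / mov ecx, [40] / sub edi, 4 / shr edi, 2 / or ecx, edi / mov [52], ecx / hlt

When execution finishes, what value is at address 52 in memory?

mov edi, 37 → edi=37
mov ecx, 27 → ecx=27
mov eax, 4 → eax=4
mov edx, 2 → edx=2
sub eax, 5 → eax=4-5=-1
shr edx, 1 → edx=2>>1=1
and edx, edi → edx=1&37=1
mov ecx, [40] → ecx=M[40]=10
sub edi, 4 → edi=37-4=33
shr edi, 2 → edi=33>>2=8
or ecx, edi → ecx=10|8=10
mov [52], ecx → M[52]=10
halt.

10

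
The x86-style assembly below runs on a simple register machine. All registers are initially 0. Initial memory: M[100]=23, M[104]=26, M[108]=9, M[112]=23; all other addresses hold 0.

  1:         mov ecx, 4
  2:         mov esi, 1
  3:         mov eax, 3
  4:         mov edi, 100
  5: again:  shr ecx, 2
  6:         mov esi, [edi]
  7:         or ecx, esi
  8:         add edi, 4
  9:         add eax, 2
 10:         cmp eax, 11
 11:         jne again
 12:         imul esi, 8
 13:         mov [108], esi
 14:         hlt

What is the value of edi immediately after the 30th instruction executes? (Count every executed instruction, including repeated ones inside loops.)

116

mov ecx, 4 → ecx=4
mov esi, 1 → esi=1
mov eax, 3 → eax=3
mov edi, 100 → edi=100
shr ecx, 2 → ecx=4>>2=1
mov esi, [edi] → esi=M[100]=23
or ecx, esi → ecx=1|23=23
add edi, 4 → edi=100+4=104
add eax, 2 → eax=3+2=5
cmp eax, 11  (cmp 5,11)
jne again: taken
shr ecx, 2 → ecx=23>>2=5
mov esi, [edi] → esi=M[104]=26
or ecx, esi → ecx=5|26=31
add edi, 4 → edi=104+4=108
add eax, 2 → eax=5+2=7
cmp eax, 11  (cmp 7,11)
jne again: taken
shr ecx, 2 → ecx=31>>2=7
mov esi, [edi] → esi=M[108]=9
or ecx, esi → ecx=7|9=15
add edi, 4 → edi=108+4=112
add eax, 2 → eax=7+2=9
cmp eax, 11  (cmp 9,11)
jne again: taken
shr ecx, 2 → ecx=15>>2=3
mov esi, [edi] → esi=M[112]=23
or ecx, esi → ecx=3|23=23
add edi, 4 → edi=112+4=116
add eax, 2 → eax=9+2=11
After step 30: edi = 116.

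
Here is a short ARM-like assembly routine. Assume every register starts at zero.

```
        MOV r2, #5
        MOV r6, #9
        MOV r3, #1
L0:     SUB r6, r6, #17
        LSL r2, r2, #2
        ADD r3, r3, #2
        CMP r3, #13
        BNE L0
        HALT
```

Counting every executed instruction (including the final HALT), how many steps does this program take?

34

r2=5
r6=9
r3=1
r6=9-17=-8
r2=5<<2=20
r3=1+2=3
CMP r3, #13  (cmp 3,13)
BNE L0: taken
r6=(-8)-17=-25
r2=20<<2=80
r3=3+2=5
CMP r3, #13  (cmp 5,13)
BNE L0: taken
r6=(-25)-17=-42
r2=80<<2=320
r3=5+2=7
CMP r3, #13  (cmp 7,13)
BNE L0: taken
r6=(-42)-17=-59
r2=320<<2=1280
r3=7+2=9
CMP r3, #13  (cmp 9,13)
BNE L0: taken
r6=(-59)-17=-76
r2=1280<<2=5120
r3=9+2=11
CMP r3, #13  (cmp 11,13)
BNE L0: taken
r6=(-76)-17=-93
r2=5120<<2=20480
r3=11+2=13
CMP r3, #13  (cmp 13,13)
BNE L0: not taken
halt.
Total executed instructions: 34.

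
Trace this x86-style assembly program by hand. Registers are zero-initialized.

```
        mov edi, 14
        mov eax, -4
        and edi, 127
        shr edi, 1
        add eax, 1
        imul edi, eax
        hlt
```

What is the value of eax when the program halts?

-3

mov edi, 14 → edi=14
mov eax, -4 → eax=-4
and edi, 127 → edi=14&127=14
shr edi, 1 → edi=14>>1=7
add eax, 1 → eax=(-4)+1=-3
imul edi, eax → edi=7*(-3)=-21
halt.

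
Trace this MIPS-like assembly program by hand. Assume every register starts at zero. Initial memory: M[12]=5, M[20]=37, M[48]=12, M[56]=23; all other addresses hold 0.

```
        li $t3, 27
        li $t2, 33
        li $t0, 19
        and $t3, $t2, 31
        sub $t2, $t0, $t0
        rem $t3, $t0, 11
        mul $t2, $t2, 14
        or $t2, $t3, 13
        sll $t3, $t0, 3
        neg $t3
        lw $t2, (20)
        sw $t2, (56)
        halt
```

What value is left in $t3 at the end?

-152

after li $t3, 27: $t3=27
after li $t2, 33: $t2=33
after li $t0, 19: $t0=19
after and $t3, $t2, 31: $t3=33&31=1
after sub $t2, $t0, $t0: $t2=19-19=0
after rem $t3, $t0, 11: $t3=19%11=8
after mul $t2, $t2, 14: $t2=0*14=0
after or $t2, $t3, 13: $t2=8|13=13
after sll $t3, $t0, 3: $t3=19<<3=152
after neg $t3: $t3=-(152)=-152
after lw $t2, (20): $t2=M[20]=37
sw $t2, (56) → M[56]=37
halt.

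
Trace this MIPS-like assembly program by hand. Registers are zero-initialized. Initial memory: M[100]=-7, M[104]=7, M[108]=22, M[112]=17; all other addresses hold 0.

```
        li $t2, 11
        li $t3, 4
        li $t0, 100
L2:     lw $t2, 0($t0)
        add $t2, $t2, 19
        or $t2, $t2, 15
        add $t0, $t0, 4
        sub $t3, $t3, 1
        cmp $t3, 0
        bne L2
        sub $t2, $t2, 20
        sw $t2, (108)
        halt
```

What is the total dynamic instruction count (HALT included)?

34

$t2=11
$t3=4
$t0=100
$t2=M[100]=-7
$t2=(-7)+19=12
$t2=12|15=15
$t0=100+4=104
$t3=4-1=3
cmp $t3, 0  (cmp 3,0)
bne L2: taken
$t2=M[104]=7
$t2=7+19=26
$t2=26|15=31
$t0=104+4=108
$t3=3-1=2
cmp $t3, 0  (cmp 2,0)
bne L2: taken
$t2=M[108]=22
$t2=22+19=41
$t2=41|15=47
$t0=108+4=112
$t3=2-1=1
cmp $t3, 0  (cmp 1,0)
bne L2: taken
$t2=M[112]=17
$t2=17+19=36
$t2=36|15=47
$t0=112+4=116
$t3=1-1=0
cmp $t3, 0  (cmp 0,0)
bne L2: not taken
$t2=47-20=27
sw $t2, (108) → M[108]=27
halt.
Total executed instructions: 34.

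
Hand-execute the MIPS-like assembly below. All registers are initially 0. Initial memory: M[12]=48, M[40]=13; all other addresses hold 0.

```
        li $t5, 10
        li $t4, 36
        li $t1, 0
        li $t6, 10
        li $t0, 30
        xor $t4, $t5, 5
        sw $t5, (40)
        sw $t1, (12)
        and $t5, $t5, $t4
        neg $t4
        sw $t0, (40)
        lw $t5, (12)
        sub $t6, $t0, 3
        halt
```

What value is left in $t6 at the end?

27

li $t5, 10 → $t5=10
li $t4, 36 → $t4=36
li $t1, 0 → $t1=0
li $t6, 10 → $t6=10
li $t0, 30 → $t0=30
xor $t4, $t5, 5 → $t4=10^5=15
sw $t5, (40) → M[40]=10
sw $t1, (12) → M[12]=0
and $t5, $t5, $t4 → $t5=10&15=10
neg $t4 → $t4=-(15)=-15
sw $t0, (40) → M[40]=30
lw $t5, (12) → $t5=M[12]=0
sub $t6, $t0, 3 → $t6=30-3=27
halt.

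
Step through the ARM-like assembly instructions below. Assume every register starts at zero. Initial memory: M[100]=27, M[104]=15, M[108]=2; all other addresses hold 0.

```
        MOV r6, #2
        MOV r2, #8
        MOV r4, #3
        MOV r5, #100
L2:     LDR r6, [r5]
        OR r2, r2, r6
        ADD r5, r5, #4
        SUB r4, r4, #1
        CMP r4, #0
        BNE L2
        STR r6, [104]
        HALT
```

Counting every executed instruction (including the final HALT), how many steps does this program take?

after MOV r6, #2: r6=2
after MOV r2, #8: r2=8
after MOV r4, #3: r4=3
after MOV r5, #100: r5=100
after LDR r6, [r5]: r6=M[100]=27
after OR r2, r2, r6: r2=8|27=27
after ADD r5, r5, #4: r5=100+4=104
after SUB r4, r4, #1: r4=3-1=2
CMP r4, #0  (cmp 2,0)
BNE L2: taken
after LDR r6, [r5]: r6=M[104]=15
after OR r2, r2, r6: r2=27|15=31
after ADD r5, r5, #4: r5=104+4=108
after SUB r4, r4, #1: r4=2-1=1
CMP r4, #0  (cmp 1,0)
BNE L2: taken
after LDR r6, [r5]: r6=M[108]=2
after OR r2, r2, r6: r2=31|2=31
after ADD r5, r5, #4: r5=108+4=112
after SUB r4, r4, #1: r4=1-1=0
CMP r4, #0  (cmp 0,0)
BNE L2: not taken
STR r6, [104] → M[104]=2
halt.
Total executed instructions: 24.

24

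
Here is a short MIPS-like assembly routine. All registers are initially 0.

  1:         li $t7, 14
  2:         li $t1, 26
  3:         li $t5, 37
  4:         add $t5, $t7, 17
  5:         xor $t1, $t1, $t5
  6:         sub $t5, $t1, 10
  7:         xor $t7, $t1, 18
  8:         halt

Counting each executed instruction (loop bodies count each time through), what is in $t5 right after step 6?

after li $t7, 14: $t7=14
after li $t1, 26: $t1=26
after li $t5, 37: $t5=37
after add $t5, $t7, 17: $t5=14+17=31
after xor $t1, $t1, $t5: $t1=26^31=5
after sub $t5, $t1, 10: $t5=5-10=-5
After step 6: $t5 = -5.

-5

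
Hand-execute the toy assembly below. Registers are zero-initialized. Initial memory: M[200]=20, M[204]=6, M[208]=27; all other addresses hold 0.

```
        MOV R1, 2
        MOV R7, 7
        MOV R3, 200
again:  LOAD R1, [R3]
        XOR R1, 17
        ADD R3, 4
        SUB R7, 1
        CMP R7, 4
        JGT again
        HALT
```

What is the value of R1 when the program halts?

MOV R1, 2 → R1=2
MOV R7, 7 → R7=7
MOV R3, 200 → R3=200
LOAD R1, [R3] → R1=M[200]=20
XOR R1, 17 → R1=20^17=5
ADD R3, 4 → R3=200+4=204
SUB R7, 1 → R7=7-1=6
CMP R7, 4  (cmp 6,4)
JGT again: taken
LOAD R1, [R3] → R1=M[204]=6
XOR R1, 17 → R1=6^17=23
ADD R3, 4 → R3=204+4=208
SUB R7, 1 → R7=6-1=5
CMP R7, 4  (cmp 5,4)
JGT again: taken
LOAD R1, [R3] → R1=M[208]=27
XOR R1, 17 → R1=27^17=10
ADD R3, 4 → R3=208+4=212
SUB R7, 1 → R7=5-1=4
CMP R7, 4  (cmp 4,4)
JGT again: not taken
halt.

10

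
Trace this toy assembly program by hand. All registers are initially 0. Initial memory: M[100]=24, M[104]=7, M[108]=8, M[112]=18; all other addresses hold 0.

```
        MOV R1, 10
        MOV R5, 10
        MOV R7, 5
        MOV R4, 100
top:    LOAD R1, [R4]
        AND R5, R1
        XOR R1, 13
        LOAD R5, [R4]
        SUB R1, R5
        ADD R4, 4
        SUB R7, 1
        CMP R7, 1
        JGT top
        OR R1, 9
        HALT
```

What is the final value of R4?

116

R1=10
R5=10
R7=5
R4=100
R1=M[100]=24
R5=10&24=8
R1=24^13=21
R5=M[100]=24
R1=21-24=-3
R4=100+4=104
R7=5-1=4
CMP R7, 1  (cmp 4,1)
JGT top: taken
R1=M[104]=7
R5=24&7=0
R1=7^13=10
R5=M[104]=7
R1=10-7=3
R4=104+4=108
R7=4-1=3
CMP R7, 1  (cmp 3,1)
JGT top: taken
R1=M[108]=8
R5=7&8=0
R1=8^13=5
R5=M[108]=8
R1=5-8=-3
R4=108+4=112
R7=3-1=2
CMP R7, 1  (cmp 2,1)
JGT top: taken
R1=M[112]=18
R5=8&18=0
R1=18^13=31
R5=M[112]=18
R1=31-18=13
R4=112+4=116
R7=2-1=1
CMP R7, 1  (cmp 1,1)
JGT top: not taken
R1=13|9=13
halt.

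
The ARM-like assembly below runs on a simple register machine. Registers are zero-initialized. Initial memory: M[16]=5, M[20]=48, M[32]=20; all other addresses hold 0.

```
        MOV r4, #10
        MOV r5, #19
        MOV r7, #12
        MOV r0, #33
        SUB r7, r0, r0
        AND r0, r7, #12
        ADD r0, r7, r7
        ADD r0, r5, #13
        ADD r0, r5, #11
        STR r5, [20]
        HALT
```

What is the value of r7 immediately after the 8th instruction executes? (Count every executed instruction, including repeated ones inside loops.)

r4=10
r5=19
r7=12
r0=33
r7=33-33=0
r0=0&12=0
r0=0+0=0
r0=19+13=32
After step 8: r7 = 0.

0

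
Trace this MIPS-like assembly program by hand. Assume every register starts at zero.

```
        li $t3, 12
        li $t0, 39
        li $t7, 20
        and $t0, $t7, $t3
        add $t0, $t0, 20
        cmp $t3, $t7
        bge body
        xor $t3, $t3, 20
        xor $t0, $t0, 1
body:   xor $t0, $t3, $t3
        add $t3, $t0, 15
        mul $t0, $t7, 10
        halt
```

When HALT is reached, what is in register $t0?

200

after li $t3, 12: $t3=12
after li $t0, 39: $t0=39
after li $t7, 20: $t7=20
after and $t0, $t7, $t3: $t0=20&12=4
after add $t0, $t0, 20: $t0=4+20=24
cmp $t3, $t7  (cmp 12,20)
bge body: not taken
after xor $t3, $t3, 20: $t3=12^20=24
after xor $t0, $t0, 1: $t0=24^1=25
after xor $t0, $t3, $t3: $t0=24^24=0
after add $t3, $t0, 15: $t3=0+15=15
after mul $t0, $t7, 10: $t0=20*10=200
halt.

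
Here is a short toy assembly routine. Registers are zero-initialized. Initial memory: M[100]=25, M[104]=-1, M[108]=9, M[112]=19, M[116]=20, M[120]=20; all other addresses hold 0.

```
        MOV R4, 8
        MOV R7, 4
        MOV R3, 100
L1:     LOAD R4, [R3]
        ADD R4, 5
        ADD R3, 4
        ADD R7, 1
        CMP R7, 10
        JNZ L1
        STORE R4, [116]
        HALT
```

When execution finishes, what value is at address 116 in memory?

R4=8
R7=4
R3=100
R4=M[100]=25
R4=25+5=30
R3=100+4=104
R7=4+1=5
CMP R7, 10  (cmp 5,10)
JNZ L1: taken
R4=M[104]=-1
R4=(-1)+5=4
R3=104+4=108
R7=5+1=6
CMP R7, 10  (cmp 6,10)
JNZ L1: taken
R4=M[108]=9
R4=9+5=14
R3=108+4=112
R7=6+1=7
CMP R7, 10  (cmp 7,10)
JNZ L1: taken
R4=M[112]=19
R4=19+5=24
R3=112+4=116
R7=7+1=8
CMP R7, 10  (cmp 8,10)
JNZ L1: taken
R4=M[116]=20
R4=20+5=25
R3=116+4=120
R7=8+1=9
CMP R7, 10  (cmp 9,10)
JNZ L1: taken
R4=M[120]=20
R4=20+5=25
R3=120+4=124
R7=9+1=10
CMP R7, 10  (cmp 10,10)
JNZ L1: not taken
STORE R4, [116] → M[116]=25
halt.

25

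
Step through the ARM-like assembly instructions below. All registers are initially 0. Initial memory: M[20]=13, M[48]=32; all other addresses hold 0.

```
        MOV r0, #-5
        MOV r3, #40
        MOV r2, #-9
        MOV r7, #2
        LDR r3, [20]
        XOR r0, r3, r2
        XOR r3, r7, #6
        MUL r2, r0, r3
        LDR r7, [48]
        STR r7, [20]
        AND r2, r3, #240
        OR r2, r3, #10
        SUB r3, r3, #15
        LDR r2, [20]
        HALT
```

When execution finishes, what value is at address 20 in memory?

32

r0=-5
r3=40
r2=-9
r7=2
r3=M[20]=13
r0=13^(-9)=-6
r3=2^6=4
r2=(-6)*4=-24
r7=M[48]=32
STR r7, [20] → M[20]=32
r2=4&240=0
r2=4|10=14
r3=4-15=-11
r2=M[20]=32
halt.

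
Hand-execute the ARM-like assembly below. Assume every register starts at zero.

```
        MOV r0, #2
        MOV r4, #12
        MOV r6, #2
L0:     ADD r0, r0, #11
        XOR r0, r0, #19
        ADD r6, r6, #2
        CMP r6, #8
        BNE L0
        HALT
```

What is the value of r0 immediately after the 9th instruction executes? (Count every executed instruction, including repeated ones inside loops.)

after MOV r0, #2: r0=2
after MOV r4, #12: r4=12
after MOV r6, #2: r6=2
after ADD r0, r0, #11: r0=2+11=13
after XOR r0, r0, #19: r0=13^19=30
after ADD r6, r6, #2: r6=2+2=4
CMP r6, #8  (cmp 4,8)
BNE L0: taken
after ADD r0, r0, #11: r0=30+11=41
After step 9: r0 = 41.

41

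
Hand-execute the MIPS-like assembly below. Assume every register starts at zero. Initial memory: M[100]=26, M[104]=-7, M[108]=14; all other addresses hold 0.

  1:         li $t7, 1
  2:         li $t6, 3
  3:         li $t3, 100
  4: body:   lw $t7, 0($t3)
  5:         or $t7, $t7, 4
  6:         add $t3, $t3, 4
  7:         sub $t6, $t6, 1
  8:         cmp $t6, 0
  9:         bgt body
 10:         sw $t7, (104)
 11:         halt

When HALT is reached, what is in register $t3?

112

li $t7, 1 → $t7=1
li $t6, 3 → $t6=3
li $t3, 100 → $t3=100
lw $t7, 0($t3) → $t7=M[100]=26
or $t7, $t7, 4 → $t7=26|4=30
add $t3, $t3, 4 → $t3=100+4=104
sub $t6, $t6, 1 → $t6=3-1=2
cmp $t6, 0  (cmp 2,0)
bgt body: taken
lw $t7, 0($t3) → $t7=M[104]=-7
or $t7, $t7, 4 → $t7=(-7)|4=-3
add $t3, $t3, 4 → $t3=104+4=108
sub $t6, $t6, 1 → $t6=2-1=1
cmp $t6, 0  (cmp 1,0)
bgt body: taken
lw $t7, 0($t3) → $t7=M[108]=14
or $t7, $t7, 4 → $t7=14|4=14
add $t3, $t3, 4 → $t3=108+4=112
sub $t6, $t6, 1 → $t6=1-1=0
cmp $t6, 0  (cmp 0,0)
bgt body: not taken
sw $t7, (104) → M[104]=14
halt.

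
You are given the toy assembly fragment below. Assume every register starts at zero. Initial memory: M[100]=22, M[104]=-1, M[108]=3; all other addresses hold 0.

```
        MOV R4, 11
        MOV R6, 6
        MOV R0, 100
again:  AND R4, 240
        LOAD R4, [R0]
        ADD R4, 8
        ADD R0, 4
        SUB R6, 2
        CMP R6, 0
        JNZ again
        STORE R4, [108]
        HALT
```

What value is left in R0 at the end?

112

MOV R4, 11 → R4=11
MOV R6, 6 → R6=6
MOV R0, 100 → R0=100
AND R4, 240 → R4=11&240=0
LOAD R4, [R0] → R4=M[100]=22
ADD R4, 8 → R4=22+8=30
ADD R0, 4 → R0=100+4=104
SUB R6, 2 → R6=6-2=4
CMP R6, 0  (cmp 4,0)
JNZ again: taken
AND R4, 240 → R4=30&240=16
LOAD R4, [R0] → R4=M[104]=-1
ADD R4, 8 → R4=(-1)+8=7
ADD R0, 4 → R0=104+4=108
SUB R6, 2 → R6=4-2=2
CMP R6, 0  (cmp 2,0)
JNZ again: taken
AND R4, 240 → R4=7&240=0
LOAD R4, [R0] → R4=M[108]=3
ADD R4, 8 → R4=3+8=11
ADD R0, 4 → R0=108+4=112
SUB R6, 2 → R6=2-2=0
CMP R6, 0  (cmp 0,0)
JNZ again: not taken
STORE R4, [108] → M[108]=11
halt.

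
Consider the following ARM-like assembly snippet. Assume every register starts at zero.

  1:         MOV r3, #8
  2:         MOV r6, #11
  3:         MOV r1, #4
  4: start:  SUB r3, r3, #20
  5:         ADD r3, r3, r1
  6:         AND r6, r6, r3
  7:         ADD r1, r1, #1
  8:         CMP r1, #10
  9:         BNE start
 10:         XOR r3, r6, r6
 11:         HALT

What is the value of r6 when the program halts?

r3=8
r6=11
r1=4
r3=8-20=-12
r3=(-12)+4=-8
r6=11&(-8)=8
r1=4+1=5
CMP r1, #10  (cmp 5,10)
BNE start: taken
r3=(-8)-20=-28
r3=(-28)+5=-23
r6=8&(-23)=8
r1=5+1=6
CMP r1, #10  (cmp 6,10)
BNE start: taken
r3=(-23)-20=-43
r3=(-43)+6=-37
r6=8&(-37)=8
r1=6+1=7
CMP r1, #10  (cmp 7,10)
BNE start: taken
r3=(-37)-20=-57
r3=(-57)+7=-50
r6=8&(-50)=8
r1=7+1=8
CMP r1, #10  (cmp 8,10)
BNE start: taken
r3=(-50)-20=-70
r3=(-70)+8=-62
r6=8&(-62)=0
r1=8+1=9
CMP r1, #10  (cmp 9,10)
BNE start: taken
r3=(-62)-20=-82
r3=(-82)+9=-73
r6=0&(-73)=0
r1=9+1=10
CMP r1, #10  (cmp 10,10)
BNE start: not taken
r3=0^0=0
halt.

0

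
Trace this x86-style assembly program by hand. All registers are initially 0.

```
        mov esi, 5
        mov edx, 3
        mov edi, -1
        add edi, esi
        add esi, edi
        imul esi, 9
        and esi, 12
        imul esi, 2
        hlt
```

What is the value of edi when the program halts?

4

esi=5
edx=3
edi=-1
edi=(-1)+5=4
esi=5+4=9
esi=9*9=81
esi=81&12=0
esi=0*2=0
halt.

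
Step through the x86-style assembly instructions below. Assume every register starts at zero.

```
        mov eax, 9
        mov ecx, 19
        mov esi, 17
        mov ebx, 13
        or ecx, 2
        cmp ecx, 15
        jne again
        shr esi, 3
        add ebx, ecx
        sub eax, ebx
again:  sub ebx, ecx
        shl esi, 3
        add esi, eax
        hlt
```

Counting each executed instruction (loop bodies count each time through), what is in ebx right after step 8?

-6

mov eax, 9 → eax=9
mov ecx, 19 → ecx=19
mov esi, 17 → esi=17
mov ebx, 13 → ebx=13
or ecx, 2 → ecx=19|2=19
cmp ecx, 15  (cmp 19,15)
jne again: taken
sub ebx, ecx → ebx=13-19=-6
After step 8: ebx = -6.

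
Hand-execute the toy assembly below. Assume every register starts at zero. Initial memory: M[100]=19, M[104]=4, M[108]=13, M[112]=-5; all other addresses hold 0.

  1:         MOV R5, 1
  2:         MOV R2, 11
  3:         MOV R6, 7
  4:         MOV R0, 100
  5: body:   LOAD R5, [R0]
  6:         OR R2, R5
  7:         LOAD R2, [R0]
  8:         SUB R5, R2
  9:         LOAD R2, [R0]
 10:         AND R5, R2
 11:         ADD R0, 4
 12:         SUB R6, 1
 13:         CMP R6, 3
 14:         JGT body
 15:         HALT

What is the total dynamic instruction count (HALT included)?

45

after MOV R5, 1: R5=1
after MOV R2, 11: R2=11
after MOV R6, 7: R6=7
after MOV R0, 100: R0=100
after LOAD R5, [R0]: R5=M[100]=19
after OR R2, R5: R2=11|19=27
after LOAD R2, [R0]: R2=M[100]=19
after SUB R5, R2: R5=19-19=0
after LOAD R2, [R0]: R2=M[100]=19
after AND R5, R2: R5=0&19=0
after ADD R0, 4: R0=100+4=104
after SUB R6, 1: R6=7-1=6
CMP R6, 3  (cmp 6,3)
JGT body: taken
after LOAD R5, [R0]: R5=M[104]=4
after OR R2, R5: R2=19|4=23
after LOAD R2, [R0]: R2=M[104]=4
after SUB R5, R2: R5=4-4=0
after LOAD R2, [R0]: R2=M[104]=4
after AND R5, R2: R5=0&4=0
after ADD R0, 4: R0=104+4=108
after SUB R6, 1: R6=6-1=5
CMP R6, 3  (cmp 5,3)
JGT body: taken
after LOAD R5, [R0]: R5=M[108]=13
after OR R2, R5: R2=4|13=13
after LOAD R2, [R0]: R2=M[108]=13
after SUB R5, R2: R5=13-13=0
after LOAD R2, [R0]: R2=M[108]=13
after AND R5, R2: R5=0&13=0
after ADD R0, 4: R0=108+4=112
after SUB R6, 1: R6=5-1=4
CMP R6, 3  (cmp 4,3)
JGT body: taken
after LOAD R5, [R0]: R5=M[112]=-5
after OR R2, R5: R2=13|(-5)=-1
after LOAD R2, [R0]: R2=M[112]=-5
after SUB R5, R2: R5=(-5)-(-5)=0
after LOAD R2, [R0]: R2=M[112]=-5
after AND R5, R2: R5=0&(-5)=0
after ADD R0, 4: R0=112+4=116
after SUB R6, 1: R6=4-1=3
CMP R6, 3  (cmp 3,3)
JGT body: not taken
halt.
Total executed instructions: 45.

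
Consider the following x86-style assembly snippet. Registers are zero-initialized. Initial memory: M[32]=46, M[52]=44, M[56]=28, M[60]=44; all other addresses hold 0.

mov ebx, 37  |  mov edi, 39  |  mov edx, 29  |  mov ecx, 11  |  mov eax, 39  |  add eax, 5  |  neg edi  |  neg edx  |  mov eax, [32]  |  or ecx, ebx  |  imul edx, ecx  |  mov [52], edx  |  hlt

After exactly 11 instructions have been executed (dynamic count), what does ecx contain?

47

after mov ebx, 37: ebx=37
after mov edi, 39: edi=39
after mov edx, 29: edx=29
after mov ecx, 11: ecx=11
after mov eax, 39: eax=39
after add eax, 5: eax=39+5=44
after neg edi: edi=-(39)=-39
after neg edx: edx=-(29)=-29
after mov eax, [32]: eax=M[32]=46
after or ecx, ebx: ecx=11|37=47
after imul edx, ecx: edx=(-29)*47=-1363
After step 11: ecx = 47.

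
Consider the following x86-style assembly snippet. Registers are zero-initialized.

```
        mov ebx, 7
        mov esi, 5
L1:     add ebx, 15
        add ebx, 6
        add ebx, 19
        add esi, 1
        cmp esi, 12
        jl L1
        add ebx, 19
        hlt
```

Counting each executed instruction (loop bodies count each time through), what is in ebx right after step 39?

mov ebx, 7 → ebx=7
mov esi, 5 → esi=5
add ebx, 15 → ebx=7+15=22
add ebx, 6 → ebx=22+6=28
add ebx, 19 → ebx=28+19=47
add esi, 1 → esi=5+1=6
cmp esi, 12  (cmp 6,12)
jl L1: taken
add ebx, 15 → ebx=47+15=62
add ebx, 6 → ebx=62+6=68
add ebx, 19 → ebx=68+19=87
add esi, 1 → esi=6+1=7
cmp esi, 12  (cmp 7,12)
jl L1: taken
add ebx, 15 → ebx=87+15=102
add ebx, 6 → ebx=102+6=108
add ebx, 19 → ebx=108+19=127
add esi, 1 → esi=7+1=8
cmp esi, 12  (cmp 8,12)
jl L1: taken
add ebx, 15 → ebx=127+15=142
add ebx, 6 → ebx=142+6=148
add ebx, 19 → ebx=148+19=167
add esi, 1 → esi=8+1=9
cmp esi, 12  (cmp 9,12)
jl L1: taken
add ebx, 15 → ebx=167+15=182
add ebx, 6 → ebx=182+6=188
add ebx, 19 → ebx=188+19=207
add esi, 1 → esi=9+1=10
cmp esi, 12  (cmp 10,12)
jl L1: taken
add ebx, 15 → ebx=207+15=222
add ebx, 6 → ebx=222+6=228
add ebx, 19 → ebx=228+19=247
add esi, 1 → esi=10+1=11
cmp esi, 12  (cmp 11,12)
jl L1: taken
add ebx, 15 → ebx=247+15=262
After step 39: ebx = 262.

262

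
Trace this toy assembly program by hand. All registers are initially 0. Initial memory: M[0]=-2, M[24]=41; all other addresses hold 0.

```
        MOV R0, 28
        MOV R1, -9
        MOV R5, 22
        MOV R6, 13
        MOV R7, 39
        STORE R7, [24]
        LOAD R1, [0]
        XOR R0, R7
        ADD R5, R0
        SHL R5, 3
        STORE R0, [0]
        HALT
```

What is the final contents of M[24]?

39

MOV R0, 28 → R0=28
MOV R1, -9 → R1=-9
MOV R5, 22 → R5=22
MOV R6, 13 → R6=13
MOV R7, 39 → R7=39
STORE R7, [24] → M[24]=39
LOAD R1, [0] → R1=M[0]=-2
XOR R0, R7 → R0=28^39=59
ADD R5, R0 → R5=22+59=81
SHL R5, 3 → R5=81<<3=648
STORE R0, [0] → M[0]=59
halt.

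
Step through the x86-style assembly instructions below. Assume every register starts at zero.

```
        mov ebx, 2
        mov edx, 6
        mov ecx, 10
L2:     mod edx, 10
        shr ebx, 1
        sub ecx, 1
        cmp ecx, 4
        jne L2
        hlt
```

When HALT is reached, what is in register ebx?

ebx=2
edx=6
ecx=10
edx=6%10=6
ebx=2>>1=1
ecx=10-1=9
cmp ecx, 4  (cmp 9,4)
jne L2: taken
edx=6%10=6
ebx=1>>1=0
ecx=9-1=8
cmp ecx, 4  (cmp 8,4)
jne L2: taken
edx=6%10=6
ebx=0>>1=0
ecx=8-1=7
cmp ecx, 4  (cmp 7,4)
jne L2: taken
edx=6%10=6
ebx=0>>1=0
ecx=7-1=6
cmp ecx, 4  (cmp 6,4)
jne L2: taken
edx=6%10=6
ebx=0>>1=0
ecx=6-1=5
cmp ecx, 4  (cmp 5,4)
jne L2: taken
edx=6%10=6
ebx=0>>1=0
ecx=5-1=4
cmp ecx, 4  (cmp 4,4)
jne L2: not taken
halt.

0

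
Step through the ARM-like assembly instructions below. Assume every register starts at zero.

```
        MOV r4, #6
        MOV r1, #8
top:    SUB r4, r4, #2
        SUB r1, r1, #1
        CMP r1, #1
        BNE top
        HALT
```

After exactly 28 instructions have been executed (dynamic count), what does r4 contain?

-8

r4=6
r1=8
r4=6-2=4
r1=8-1=7
CMP r1, #1  (cmp 7,1)
BNE top: taken
r4=4-2=2
r1=7-1=6
CMP r1, #1  (cmp 6,1)
BNE top: taken
r4=2-2=0
r1=6-1=5
CMP r1, #1  (cmp 5,1)
BNE top: taken
r4=0-2=-2
r1=5-1=4
CMP r1, #1  (cmp 4,1)
BNE top: taken
r4=(-2)-2=-4
r1=4-1=3
CMP r1, #1  (cmp 3,1)
BNE top: taken
r4=(-4)-2=-6
r1=3-1=2
CMP r1, #1  (cmp 2,1)
BNE top: taken
r4=(-6)-2=-8
r1=2-1=1
After step 28: r4 = -8.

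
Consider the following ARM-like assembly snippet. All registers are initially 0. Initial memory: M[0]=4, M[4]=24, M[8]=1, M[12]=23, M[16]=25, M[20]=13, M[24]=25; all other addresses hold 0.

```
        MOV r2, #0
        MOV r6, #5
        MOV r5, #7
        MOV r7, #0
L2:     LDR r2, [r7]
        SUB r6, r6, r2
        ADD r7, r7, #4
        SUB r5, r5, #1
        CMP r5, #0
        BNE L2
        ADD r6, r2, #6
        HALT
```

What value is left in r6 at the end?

31

MOV r2, #0 → r2=0
MOV r6, #5 → r6=5
MOV r5, #7 → r5=7
MOV r7, #0 → r7=0
LDR r2, [r7] → r2=M[0]=4
SUB r6, r6, r2 → r6=5-4=1
ADD r7, r7, #4 → r7=0+4=4
SUB r5, r5, #1 → r5=7-1=6
CMP r5, #0  (cmp 6,0)
BNE L2: taken
LDR r2, [r7] → r2=M[4]=24
SUB r6, r6, r2 → r6=1-24=-23
ADD r7, r7, #4 → r7=4+4=8
SUB r5, r5, #1 → r5=6-1=5
CMP r5, #0  (cmp 5,0)
BNE L2: taken
LDR r2, [r7] → r2=M[8]=1
SUB r6, r6, r2 → r6=(-23)-1=-24
ADD r7, r7, #4 → r7=8+4=12
SUB r5, r5, #1 → r5=5-1=4
CMP r5, #0  (cmp 4,0)
BNE L2: taken
LDR r2, [r7] → r2=M[12]=23
SUB r6, r6, r2 → r6=(-24)-23=-47
ADD r7, r7, #4 → r7=12+4=16
SUB r5, r5, #1 → r5=4-1=3
CMP r5, #0  (cmp 3,0)
BNE L2: taken
LDR r2, [r7] → r2=M[16]=25
SUB r6, r6, r2 → r6=(-47)-25=-72
ADD r7, r7, #4 → r7=16+4=20
SUB r5, r5, #1 → r5=3-1=2
CMP r5, #0  (cmp 2,0)
BNE L2: taken
LDR r2, [r7] → r2=M[20]=13
SUB r6, r6, r2 → r6=(-72)-13=-85
ADD r7, r7, #4 → r7=20+4=24
SUB r5, r5, #1 → r5=2-1=1
CMP r5, #0  (cmp 1,0)
BNE L2: taken
LDR r2, [r7] → r2=M[24]=25
SUB r6, r6, r2 → r6=(-85)-25=-110
ADD r7, r7, #4 → r7=24+4=28
SUB r5, r5, #1 → r5=1-1=0
CMP r5, #0  (cmp 0,0)
BNE L2: not taken
ADD r6, r2, #6 → r6=25+6=31
halt.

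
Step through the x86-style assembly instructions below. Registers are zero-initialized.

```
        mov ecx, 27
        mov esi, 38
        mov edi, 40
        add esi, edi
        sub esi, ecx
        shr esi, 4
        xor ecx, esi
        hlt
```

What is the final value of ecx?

24

mov ecx, 27 → ecx=27
mov esi, 38 → esi=38
mov edi, 40 → edi=40
add esi, edi → esi=38+40=78
sub esi, ecx → esi=78-27=51
shr esi, 4 → esi=51>>4=3
xor ecx, esi → ecx=27^3=24
halt.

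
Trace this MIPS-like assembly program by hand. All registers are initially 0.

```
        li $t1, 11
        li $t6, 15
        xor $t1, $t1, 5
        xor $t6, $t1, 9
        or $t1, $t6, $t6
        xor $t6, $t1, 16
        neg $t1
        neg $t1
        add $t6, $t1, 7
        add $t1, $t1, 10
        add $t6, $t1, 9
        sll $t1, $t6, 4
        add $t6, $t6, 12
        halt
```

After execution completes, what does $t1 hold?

$t1=11
$t6=15
$t1=11^5=14
$t6=14^9=7
$t1=7|7=7
$t6=7^16=23
$t1=-(7)=-7
$t1=-(-7)=7
$t6=7+7=14
$t1=7+10=17
$t6=17+9=26
$t1=26<<4=416
$t6=26+12=38
halt.

416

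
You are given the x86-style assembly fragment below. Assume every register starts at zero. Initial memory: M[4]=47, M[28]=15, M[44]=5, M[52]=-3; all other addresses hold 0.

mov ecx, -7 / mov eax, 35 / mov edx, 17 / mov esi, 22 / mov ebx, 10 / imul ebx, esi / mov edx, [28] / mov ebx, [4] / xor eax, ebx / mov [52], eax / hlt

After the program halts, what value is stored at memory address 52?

ecx=-7
eax=35
edx=17
esi=22
ebx=10
ebx=10*22=220
edx=M[28]=15
ebx=M[4]=47
eax=35^47=12
mov [52], eax → M[52]=12
halt.

12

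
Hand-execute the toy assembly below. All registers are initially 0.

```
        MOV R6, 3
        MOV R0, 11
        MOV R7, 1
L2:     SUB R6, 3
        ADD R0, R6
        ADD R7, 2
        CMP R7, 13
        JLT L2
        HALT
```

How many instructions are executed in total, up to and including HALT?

34

after MOV R6, 3: R6=3
after MOV R0, 11: R0=11
after MOV R7, 1: R7=1
after SUB R6, 3: R6=3-3=0
after ADD R0, R6: R0=11+0=11
after ADD R7, 2: R7=1+2=3
CMP R7, 13  (cmp 3,13)
JLT L2: taken
after SUB R6, 3: R6=0-3=-3
after ADD R0, R6: R0=11+(-3)=8
after ADD R7, 2: R7=3+2=5
CMP R7, 13  (cmp 5,13)
JLT L2: taken
after SUB R6, 3: R6=(-3)-3=-6
after ADD R0, R6: R0=8+(-6)=2
after ADD R7, 2: R7=5+2=7
CMP R7, 13  (cmp 7,13)
JLT L2: taken
after SUB R6, 3: R6=(-6)-3=-9
after ADD R0, R6: R0=2+(-9)=-7
after ADD R7, 2: R7=7+2=9
CMP R7, 13  (cmp 9,13)
JLT L2: taken
after SUB R6, 3: R6=(-9)-3=-12
after ADD R0, R6: R0=(-7)+(-12)=-19
after ADD R7, 2: R7=9+2=11
CMP R7, 13  (cmp 11,13)
JLT L2: taken
after SUB R6, 3: R6=(-12)-3=-15
after ADD R0, R6: R0=(-19)+(-15)=-34
after ADD R7, 2: R7=11+2=13
CMP R7, 13  (cmp 13,13)
JLT L2: not taken
halt.
Total executed instructions: 34.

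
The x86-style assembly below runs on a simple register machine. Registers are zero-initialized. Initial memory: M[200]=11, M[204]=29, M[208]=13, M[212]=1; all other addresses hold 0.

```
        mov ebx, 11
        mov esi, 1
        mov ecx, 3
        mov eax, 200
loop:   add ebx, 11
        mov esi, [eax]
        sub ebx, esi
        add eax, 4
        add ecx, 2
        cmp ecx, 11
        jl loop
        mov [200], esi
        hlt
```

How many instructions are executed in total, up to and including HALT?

34

mov ebx, 11 → ebx=11
mov esi, 1 → esi=1
mov ecx, 3 → ecx=3
mov eax, 200 → eax=200
add ebx, 11 → ebx=11+11=22
mov esi, [eax] → esi=M[200]=11
sub ebx, esi → ebx=22-11=11
add eax, 4 → eax=200+4=204
add ecx, 2 → ecx=3+2=5
cmp ecx, 11  (cmp 5,11)
jl loop: taken
add ebx, 11 → ebx=11+11=22
mov esi, [eax] → esi=M[204]=29
sub ebx, esi → ebx=22-29=-7
add eax, 4 → eax=204+4=208
add ecx, 2 → ecx=5+2=7
cmp ecx, 11  (cmp 7,11)
jl loop: taken
add ebx, 11 → ebx=(-7)+11=4
mov esi, [eax] → esi=M[208]=13
sub ebx, esi → ebx=4-13=-9
add eax, 4 → eax=208+4=212
add ecx, 2 → ecx=7+2=9
cmp ecx, 11  (cmp 9,11)
jl loop: taken
add ebx, 11 → ebx=(-9)+11=2
mov esi, [eax] → esi=M[212]=1
sub ebx, esi → ebx=2-1=1
add eax, 4 → eax=212+4=216
add ecx, 2 → ecx=9+2=11
cmp ecx, 11  (cmp 11,11)
jl loop: not taken
mov [200], esi → M[200]=1
halt.
Total executed instructions: 34.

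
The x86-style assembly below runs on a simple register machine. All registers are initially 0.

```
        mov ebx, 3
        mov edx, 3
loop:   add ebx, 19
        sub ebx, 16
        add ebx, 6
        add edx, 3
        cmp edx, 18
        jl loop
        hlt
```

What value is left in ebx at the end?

ebx=3
edx=3
ebx=3+19=22
ebx=22-16=6
ebx=6+6=12
edx=3+3=6
cmp edx, 18  (cmp 6,18)
jl loop: taken
ebx=12+19=31
ebx=31-16=15
ebx=15+6=21
edx=6+3=9
cmp edx, 18  (cmp 9,18)
jl loop: taken
ebx=21+19=40
ebx=40-16=24
ebx=24+6=30
edx=9+3=12
cmp edx, 18  (cmp 12,18)
jl loop: taken
ebx=30+19=49
ebx=49-16=33
ebx=33+6=39
edx=12+3=15
cmp edx, 18  (cmp 15,18)
jl loop: taken
ebx=39+19=58
ebx=58-16=42
ebx=42+6=48
edx=15+3=18
cmp edx, 18  (cmp 18,18)
jl loop: not taken
halt.

48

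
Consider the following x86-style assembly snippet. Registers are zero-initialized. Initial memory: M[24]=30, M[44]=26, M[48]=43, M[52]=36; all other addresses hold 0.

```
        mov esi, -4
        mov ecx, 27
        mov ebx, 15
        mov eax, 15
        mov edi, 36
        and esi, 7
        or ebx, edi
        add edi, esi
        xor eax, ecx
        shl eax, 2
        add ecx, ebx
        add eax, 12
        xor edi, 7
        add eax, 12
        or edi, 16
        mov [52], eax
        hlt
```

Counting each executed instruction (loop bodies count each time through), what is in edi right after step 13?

47

esi=-4
ecx=27
ebx=15
eax=15
edi=36
esi=(-4)&7=4
ebx=15|36=47
edi=36+4=40
eax=15^27=20
eax=20<<2=80
ecx=27+47=74
eax=80+12=92
edi=40^7=47
After step 13: edi = 47.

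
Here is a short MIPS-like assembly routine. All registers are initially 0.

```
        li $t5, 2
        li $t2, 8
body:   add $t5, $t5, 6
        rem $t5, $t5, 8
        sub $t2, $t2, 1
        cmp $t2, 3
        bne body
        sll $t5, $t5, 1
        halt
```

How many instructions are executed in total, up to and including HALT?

after li $t5, 2: $t5=2
after li $t2, 8: $t2=8
after add $t5, $t5, 6: $t5=2+6=8
after rem $t5, $t5, 8: $t5=8%8=0
after sub $t2, $t2, 1: $t2=8-1=7
cmp $t2, 3  (cmp 7,3)
bne body: taken
after add $t5, $t5, 6: $t5=0+6=6
after rem $t5, $t5, 8: $t5=6%8=6
after sub $t2, $t2, 1: $t2=7-1=6
cmp $t2, 3  (cmp 6,3)
bne body: taken
after add $t5, $t5, 6: $t5=6+6=12
after rem $t5, $t5, 8: $t5=12%8=4
after sub $t2, $t2, 1: $t2=6-1=5
cmp $t2, 3  (cmp 5,3)
bne body: taken
after add $t5, $t5, 6: $t5=4+6=10
after rem $t5, $t5, 8: $t5=10%8=2
after sub $t2, $t2, 1: $t2=5-1=4
cmp $t2, 3  (cmp 4,3)
bne body: taken
after add $t5, $t5, 6: $t5=2+6=8
after rem $t5, $t5, 8: $t5=8%8=0
after sub $t2, $t2, 1: $t2=4-1=3
cmp $t2, 3  (cmp 3,3)
bne body: not taken
after sll $t5, $t5, 1: $t5=0<<1=0
halt.
Total executed instructions: 29.

29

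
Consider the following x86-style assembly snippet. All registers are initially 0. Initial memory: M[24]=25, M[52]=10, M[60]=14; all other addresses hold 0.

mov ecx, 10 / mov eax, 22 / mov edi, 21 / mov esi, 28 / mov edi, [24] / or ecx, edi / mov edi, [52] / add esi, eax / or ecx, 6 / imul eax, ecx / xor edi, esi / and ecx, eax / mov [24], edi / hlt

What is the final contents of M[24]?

56

ecx=10
eax=22
edi=21
esi=28
edi=M[24]=25
ecx=10|25=27
edi=M[52]=10
esi=28+22=50
ecx=27|6=31
eax=22*31=682
edi=10^50=56
ecx=31&682=10
mov [24], edi → M[24]=56
halt.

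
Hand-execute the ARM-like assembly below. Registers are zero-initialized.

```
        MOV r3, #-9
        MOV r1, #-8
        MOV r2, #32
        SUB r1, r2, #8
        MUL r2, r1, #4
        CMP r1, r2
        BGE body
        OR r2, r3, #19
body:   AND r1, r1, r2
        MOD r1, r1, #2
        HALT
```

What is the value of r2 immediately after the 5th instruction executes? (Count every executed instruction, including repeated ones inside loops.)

after MOV r3, #-9: r3=-9
after MOV r1, #-8: r1=-8
after MOV r2, #32: r2=32
after SUB r1, r2, #8: r1=32-8=24
after MUL r2, r1, #4: r2=24*4=96
After step 5: r2 = 96.

96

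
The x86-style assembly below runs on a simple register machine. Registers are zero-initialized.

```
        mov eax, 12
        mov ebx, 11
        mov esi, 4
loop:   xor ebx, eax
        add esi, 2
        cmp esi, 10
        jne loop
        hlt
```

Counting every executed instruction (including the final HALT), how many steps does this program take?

16

after mov eax, 12: eax=12
after mov ebx, 11: ebx=11
after mov esi, 4: esi=4
after xor ebx, eax: ebx=11^12=7
after add esi, 2: esi=4+2=6
cmp esi, 10  (cmp 6,10)
jne loop: taken
after xor ebx, eax: ebx=7^12=11
after add esi, 2: esi=6+2=8
cmp esi, 10  (cmp 8,10)
jne loop: taken
after xor ebx, eax: ebx=11^12=7
after add esi, 2: esi=8+2=10
cmp esi, 10  (cmp 10,10)
jne loop: not taken
halt.
Total executed instructions: 16.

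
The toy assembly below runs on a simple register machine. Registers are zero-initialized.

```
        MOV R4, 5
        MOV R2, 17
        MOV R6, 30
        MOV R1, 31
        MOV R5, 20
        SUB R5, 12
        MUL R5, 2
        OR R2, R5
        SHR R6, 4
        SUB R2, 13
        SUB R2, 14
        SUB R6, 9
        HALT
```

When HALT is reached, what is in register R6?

R4=5
R2=17
R6=30
R1=31
R5=20
R5=20-12=8
R5=8*2=16
R2=17|16=17
R6=30>>4=1
R2=17-13=4
R2=4-14=-10
R6=1-9=-8
halt.

-8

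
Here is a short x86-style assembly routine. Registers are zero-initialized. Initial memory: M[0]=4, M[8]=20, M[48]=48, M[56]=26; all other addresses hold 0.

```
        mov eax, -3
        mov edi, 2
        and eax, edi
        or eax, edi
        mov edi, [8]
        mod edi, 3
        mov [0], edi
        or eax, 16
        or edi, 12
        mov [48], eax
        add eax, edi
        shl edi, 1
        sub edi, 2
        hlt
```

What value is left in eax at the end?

mov eax, -3 → eax=-3
mov edi, 2 → edi=2
and eax, edi → eax=(-3)&2=0
or eax, edi → eax=0|2=2
mov edi, [8] → edi=M[8]=20
mod edi, 3 → edi=20%3=2
mov [0], edi → M[0]=2
or eax, 16 → eax=2|16=18
or edi, 12 → edi=2|12=14
mov [48], eax → M[48]=18
add eax, edi → eax=18+14=32
shl edi, 1 → edi=14<<1=28
sub edi, 2 → edi=28-2=26
halt.

32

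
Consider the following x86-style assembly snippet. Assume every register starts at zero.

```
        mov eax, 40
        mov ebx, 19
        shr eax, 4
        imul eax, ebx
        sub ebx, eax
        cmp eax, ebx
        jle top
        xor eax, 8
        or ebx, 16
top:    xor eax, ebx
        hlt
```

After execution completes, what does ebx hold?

mov eax, 40 → eax=40
mov ebx, 19 → ebx=19
shr eax, 4 → eax=40>>4=2
imul eax, ebx → eax=2*19=38
sub ebx, eax → ebx=19-38=-19
cmp eax, ebx  (cmp 38,-19)
jle top: not taken
xor eax, 8 → eax=38^8=46
or ebx, 16 → ebx=(-19)|16=-3
xor eax, ebx → eax=46^(-3)=-45
halt.

-3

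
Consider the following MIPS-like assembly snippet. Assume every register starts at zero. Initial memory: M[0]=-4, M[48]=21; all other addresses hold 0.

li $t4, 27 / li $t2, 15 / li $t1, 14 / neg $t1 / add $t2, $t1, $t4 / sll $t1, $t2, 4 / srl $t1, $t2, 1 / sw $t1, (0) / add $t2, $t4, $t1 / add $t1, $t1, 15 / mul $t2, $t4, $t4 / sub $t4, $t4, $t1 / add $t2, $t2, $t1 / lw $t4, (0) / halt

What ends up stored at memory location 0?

6

li $t4, 27 → $t4=27
li $t2, 15 → $t2=15
li $t1, 14 → $t1=14
neg $t1 → $t1=-(14)=-14
add $t2, $t1, $t4 → $t2=(-14)+27=13
sll $t1, $t2, 4 → $t1=13<<4=208
srl $t1, $t2, 1 → $t1=13>>1=6
sw $t1, (0) → M[0]=6
add $t2, $t4, $t1 → $t2=27+6=33
add $t1, $t1, 15 → $t1=6+15=21
mul $t2, $t4, $t4 → $t2=27*27=729
sub $t4, $t4, $t1 → $t4=27-21=6
add $t2, $t2, $t1 → $t2=729+21=750
lw $t4, (0) → $t4=M[0]=6
halt.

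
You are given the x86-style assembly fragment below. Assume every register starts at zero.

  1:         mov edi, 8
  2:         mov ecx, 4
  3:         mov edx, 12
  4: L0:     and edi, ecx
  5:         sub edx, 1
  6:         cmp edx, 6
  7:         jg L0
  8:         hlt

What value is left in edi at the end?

0

after mov edi, 8: edi=8
after mov ecx, 4: ecx=4
after mov edx, 12: edx=12
after and edi, ecx: edi=8&4=0
after sub edx, 1: edx=12-1=11
cmp edx, 6  (cmp 11,6)
jg L0: taken
after and edi, ecx: edi=0&4=0
after sub edx, 1: edx=11-1=10
cmp edx, 6  (cmp 10,6)
jg L0: taken
after and edi, ecx: edi=0&4=0
after sub edx, 1: edx=10-1=9
cmp edx, 6  (cmp 9,6)
jg L0: taken
after and edi, ecx: edi=0&4=0
after sub edx, 1: edx=9-1=8
cmp edx, 6  (cmp 8,6)
jg L0: taken
after and edi, ecx: edi=0&4=0
after sub edx, 1: edx=8-1=7
cmp edx, 6  (cmp 7,6)
jg L0: taken
after and edi, ecx: edi=0&4=0
after sub edx, 1: edx=7-1=6
cmp edx, 6  (cmp 6,6)
jg L0: not taken
halt.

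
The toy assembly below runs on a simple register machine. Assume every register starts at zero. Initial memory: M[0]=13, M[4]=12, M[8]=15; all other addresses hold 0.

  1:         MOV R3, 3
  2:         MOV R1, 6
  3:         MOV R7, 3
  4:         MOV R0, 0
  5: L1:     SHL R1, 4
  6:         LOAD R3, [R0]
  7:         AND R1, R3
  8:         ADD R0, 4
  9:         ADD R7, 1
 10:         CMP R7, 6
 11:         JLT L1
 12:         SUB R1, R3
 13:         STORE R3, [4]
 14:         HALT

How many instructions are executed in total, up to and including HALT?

28

MOV R3, 3 → R3=3
MOV R1, 6 → R1=6
MOV R7, 3 → R7=3
MOV R0, 0 → R0=0
SHL R1, 4 → R1=6<<4=96
LOAD R3, [R0] → R3=M[0]=13
AND R1, R3 → R1=96&13=0
ADD R0, 4 → R0=0+4=4
ADD R7, 1 → R7=3+1=4
CMP R7, 6  (cmp 4,6)
JLT L1: taken
SHL R1, 4 → R1=0<<4=0
LOAD R3, [R0] → R3=M[4]=12
AND R1, R3 → R1=0&12=0
ADD R0, 4 → R0=4+4=8
ADD R7, 1 → R7=4+1=5
CMP R7, 6  (cmp 5,6)
JLT L1: taken
SHL R1, 4 → R1=0<<4=0
LOAD R3, [R0] → R3=M[8]=15
AND R1, R3 → R1=0&15=0
ADD R0, 4 → R0=8+4=12
ADD R7, 1 → R7=5+1=6
CMP R7, 6  (cmp 6,6)
JLT L1: not taken
SUB R1, R3 → R1=0-15=-15
STORE R3, [4] → M[4]=15
halt.
Total executed instructions: 28.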